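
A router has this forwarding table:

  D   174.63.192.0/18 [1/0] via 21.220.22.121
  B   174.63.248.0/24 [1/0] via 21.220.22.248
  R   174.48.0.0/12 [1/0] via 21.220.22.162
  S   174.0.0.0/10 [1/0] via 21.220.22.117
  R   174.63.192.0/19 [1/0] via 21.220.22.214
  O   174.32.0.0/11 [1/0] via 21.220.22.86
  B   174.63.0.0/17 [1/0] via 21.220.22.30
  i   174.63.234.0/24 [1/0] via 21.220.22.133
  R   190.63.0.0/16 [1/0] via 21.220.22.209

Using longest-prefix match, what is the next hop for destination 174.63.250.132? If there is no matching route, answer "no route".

Routes whose prefix contains 174.63.250.132:
  174.0.0.0/10 (174.0.0.0 - 174.63.255.255) -> 21.220.22.117
  174.32.0.0/11 (174.32.0.0 - 174.63.255.255) -> 21.220.22.86
  174.48.0.0/12 (174.48.0.0 - 174.63.255.255) -> 21.220.22.162
  174.63.192.0/18 (174.63.192.0 - 174.63.255.255) -> 21.220.22.121
More-specific entries that do NOT match:
  174.63.248.0/24 (174.63.248.0 - 174.63.248.255) does not contain 174.63.250.132
  174.63.234.0/24 (174.63.234.0 - 174.63.234.255) does not contain 174.63.250.132
  174.63.192.0/19 (174.63.192.0 - 174.63.223.255) does not contain 174.63.250.132
Longest matching prefix is /18 -> next hop 21.220.22.121.

21.220.22.121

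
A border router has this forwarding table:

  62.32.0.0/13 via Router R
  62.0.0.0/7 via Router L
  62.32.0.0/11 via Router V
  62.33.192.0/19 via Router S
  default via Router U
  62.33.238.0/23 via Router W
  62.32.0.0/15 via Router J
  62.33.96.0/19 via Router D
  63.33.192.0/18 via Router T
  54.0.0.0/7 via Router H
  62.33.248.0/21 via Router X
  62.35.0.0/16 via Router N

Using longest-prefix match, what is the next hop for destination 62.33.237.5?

Routes whose prefix contains 62.33.237.5:
  0.0.0.0/0 (default, matches everything) -> Router U
  62.0.0.0/7 (62.0.0.0 - 63.255.255.255) -> Router L
  62.32.0.0/11 (62.32.0.0 - 62.63.255.255) -> Router V
  62.32.0.0/13 (62.32.0.0 - 62.39.255.255) -> Router R
  62.32.0.0/15 (62.32.0.0 - 62.33.255.255) -> Router J
More-specific entries that do NOT match:
  62.33.238.0/23 (62.33.238.0 - 62.33.239.255) does not contain 62.33.237.5
  62.33.248.0/21 (62.33.248.0 - 62.33.255.255) does not contain 62.33.237.5
  62.33.192.0/19 (62.33.192.0 - 62.33.223.255) does not contain 62.33.237.5
  62.33.96.0/19 (62.33.96.0 - 62.33.127.255) does not contain 62.33.237.5
  63.33.192.0/18 (63.33.192.0 - 63.33.255.255) does not contain 62.33.237.5
  62.35.0.0/16 (62.35.0.0 - 62.35.255.255) does not contain 62.33.237.5
Longest matching prefix is /15 -> next hop Router J.

Router J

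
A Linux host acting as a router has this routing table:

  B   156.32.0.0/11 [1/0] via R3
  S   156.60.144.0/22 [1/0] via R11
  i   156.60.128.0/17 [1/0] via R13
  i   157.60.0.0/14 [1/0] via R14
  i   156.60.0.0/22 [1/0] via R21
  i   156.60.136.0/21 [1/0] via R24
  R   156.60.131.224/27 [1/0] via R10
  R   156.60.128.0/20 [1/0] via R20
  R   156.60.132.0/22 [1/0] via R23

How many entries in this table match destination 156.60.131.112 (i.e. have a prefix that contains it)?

Prefixes containing 156.60.131.112:
  156.32.0.0/11 (156.32.0.0 - 156.63.255.255)
  156.60.128.0/17 (156.60.128.0 - 156.60.255.255)
  156.60.128.0/20 (156.60.128.0 - 156.60.143.255)
Total matching entries: 3.

3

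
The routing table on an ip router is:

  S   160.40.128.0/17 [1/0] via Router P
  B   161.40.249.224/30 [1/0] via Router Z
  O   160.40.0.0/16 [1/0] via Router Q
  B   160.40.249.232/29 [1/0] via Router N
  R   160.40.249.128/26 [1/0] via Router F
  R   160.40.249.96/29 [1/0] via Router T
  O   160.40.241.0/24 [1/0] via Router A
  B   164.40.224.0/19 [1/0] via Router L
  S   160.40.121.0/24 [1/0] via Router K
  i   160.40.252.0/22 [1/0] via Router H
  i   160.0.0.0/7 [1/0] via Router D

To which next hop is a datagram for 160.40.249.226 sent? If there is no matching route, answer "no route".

Router P

Routes whose prefix contains 160.40.249.226:
  160.0.0.0/7 (160.0.0.0 - 161.255.255.255) -> Router D
  160.40.0.0/16 (160.40.0.0 - 160.40.255.255) -> Router Q
  160.40.128.0/17 (160.40.128.0 - 160.40.255.255) -> Router P
More-specific entries that do NOT match:
  161.40.249.224/30 (161.40.249.224 - 161.40.249.227) does not contain 160.40.249.226
  160.40.249.232/29 (160.40.249.232 - 160.40.249.239) does not contain 160.40.249.226
  160.40.249.96/29 (160.40.249.96 - 160.40.249.103) does not contain 160.40.249.226
  160.40.249.128/26 (160.40.249.128 - 160.40.249.191) does not contain 160.40.249.226
  160.40.241.0/24 (160.40.241.0 - 160.40.241.255) does not contain 160.40.249.226
  160.40.121.0/24 (160.40.121.0 - 160.40.121.255) does not contain 160.40.249.226
  160.40.252.0/22 (160.40.252.0 - 160.40.255.255) does not contain 160.40.249.226
  164.40.224.0/19 (164.40.224.0 - 164.40.255.255) does not contain 160.40.249.226
Longest matching prefix is /17 -> next hop Router P.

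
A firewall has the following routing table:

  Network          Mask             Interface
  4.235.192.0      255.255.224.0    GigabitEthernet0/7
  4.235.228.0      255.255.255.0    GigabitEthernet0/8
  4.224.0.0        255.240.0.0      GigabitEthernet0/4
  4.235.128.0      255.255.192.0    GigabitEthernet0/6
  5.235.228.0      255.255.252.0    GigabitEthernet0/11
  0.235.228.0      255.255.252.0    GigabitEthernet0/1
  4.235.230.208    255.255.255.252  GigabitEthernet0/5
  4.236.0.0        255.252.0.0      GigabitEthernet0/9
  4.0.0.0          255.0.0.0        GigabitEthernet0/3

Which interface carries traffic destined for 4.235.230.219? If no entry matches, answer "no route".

Routes whose prefix contains 4.235.230.219:
  4.0.0.0/8 (4.0.0.0 - 4.255.255.255) -> GigabitEthernet0/3
  4.224.0.0/12 (4.224.0.0 - 4.239.255.255) -> GigabitEthernet0/4
More-specific entries that do NOT match:
  4.235.230.208/30 (4.235.230.208 - 4.235.230.211) does not contain 4.235.230.219
  4.235.228.0/24 (4.235.228.0 - 4.235.228.255) does not contain 4.235.230.219
  5.235.228.0/22 (5.235.228.0 - 5.235.231.255) does not contain 4.235.230.219
  0.235.228.0/22 (0.235.228.0 - 0.235.231.255) does not contain 4.235.230.219
  4.235.192.0/19 (4.235.192.0 - 4.235.223.255) does not contain 4.235.230.219
  4.235.128.0/18 (4.235.128.0 - 4.235.191.255) does not contain 4.235.230.219
  4.236.0.0/14 (4.236.0.0 - 4.239.255.255) does not contain 4.235.230.219
Longest matching prefix is /12 -> interface GigabitEthernet0/4.

GigabitEthernet0/4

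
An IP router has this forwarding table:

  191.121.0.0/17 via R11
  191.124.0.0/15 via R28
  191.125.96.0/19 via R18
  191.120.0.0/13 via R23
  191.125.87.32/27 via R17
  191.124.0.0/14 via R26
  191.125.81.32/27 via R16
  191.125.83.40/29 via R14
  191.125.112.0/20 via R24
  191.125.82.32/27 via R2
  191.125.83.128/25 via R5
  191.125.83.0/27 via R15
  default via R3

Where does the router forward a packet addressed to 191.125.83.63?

Routes whose prefix contains 191.125.83.63:
  0.0.0.0/0 (default, matches everything) -> R3
  191.120.0.0/13 (191.120.0.0 - 191.127.255.255) -> R23
  191.124.0.0/14 (191.124.0.0 - 191.127.255.255) -> R26
  191.124.0.0/15 (191.124.0.0 - 191.125.255.255) -> R28
More-specific entries that do NOT match:
  191.125.83.40/29 (191.125.83.40 - 191.125.83.47) does not contain 191.125.83.63
  191.125.87.32/27 (191.125.87.32 - 191.125.87.63) does not contain 191.125.83.63
  191.125.81.32/27 (191.125.81.32 - 191.125.81.63) does not contain 191.125.83.63
  191.125.82.32/27 (191.125.82.32 - 191.125.82.63) does not contain 191.125.83.63
  191.125.83.0/27 (191.125.83.0 - 191.125.83.31) does not contain 191.125.83.63
  191.125.83.128/25 (191.125.83.128 - 191.125.83.255) does not contain 191.125.83.63
  191.125.112.0/20 (191.125.112.0 - 191.125.127.255) does not contain 191.125.83.63
  191.125.96.0/19 (191.125.96.0 - 191.125.127.255) does not contain 191.125.83.63
  191.121.0.0/17 (191.121.0.0 - 191.121.127.255) does not contain 191.125.83.63
Longest matching prefix is /15 -> next hop R28.

R28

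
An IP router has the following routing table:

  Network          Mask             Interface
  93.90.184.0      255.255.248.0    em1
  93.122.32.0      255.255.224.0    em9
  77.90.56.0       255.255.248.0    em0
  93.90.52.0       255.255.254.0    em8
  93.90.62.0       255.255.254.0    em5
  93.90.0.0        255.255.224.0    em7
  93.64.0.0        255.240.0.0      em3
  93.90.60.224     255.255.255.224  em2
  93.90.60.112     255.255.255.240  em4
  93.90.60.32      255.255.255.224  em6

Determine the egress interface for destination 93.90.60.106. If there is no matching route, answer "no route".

No entry's prefix contains 93.90.60.106; there is no default route.

no route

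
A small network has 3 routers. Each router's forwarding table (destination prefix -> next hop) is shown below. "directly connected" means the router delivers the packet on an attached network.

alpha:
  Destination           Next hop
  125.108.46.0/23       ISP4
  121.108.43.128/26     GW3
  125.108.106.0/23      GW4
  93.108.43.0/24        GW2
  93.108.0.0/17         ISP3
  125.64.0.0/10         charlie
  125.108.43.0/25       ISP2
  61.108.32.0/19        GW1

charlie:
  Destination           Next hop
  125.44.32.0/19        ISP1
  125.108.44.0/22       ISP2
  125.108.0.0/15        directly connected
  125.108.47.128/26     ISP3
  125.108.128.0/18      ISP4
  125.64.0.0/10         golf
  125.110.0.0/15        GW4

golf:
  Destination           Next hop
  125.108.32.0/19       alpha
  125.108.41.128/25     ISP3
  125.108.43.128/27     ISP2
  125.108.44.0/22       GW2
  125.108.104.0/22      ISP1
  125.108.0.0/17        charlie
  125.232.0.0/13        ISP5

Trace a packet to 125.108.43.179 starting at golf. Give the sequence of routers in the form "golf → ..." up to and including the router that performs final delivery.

golf → alpha → charlie

At golf: longest match for 125.108.43.179 is 125.108.32.0/19 -> alpha
At alpha: longest match for 125.108.43.179 is 125.64.0.0/10 -> charlie
At charlie: longest match for 125.108.43.179 is 125.108.0.0/15 -> directly connected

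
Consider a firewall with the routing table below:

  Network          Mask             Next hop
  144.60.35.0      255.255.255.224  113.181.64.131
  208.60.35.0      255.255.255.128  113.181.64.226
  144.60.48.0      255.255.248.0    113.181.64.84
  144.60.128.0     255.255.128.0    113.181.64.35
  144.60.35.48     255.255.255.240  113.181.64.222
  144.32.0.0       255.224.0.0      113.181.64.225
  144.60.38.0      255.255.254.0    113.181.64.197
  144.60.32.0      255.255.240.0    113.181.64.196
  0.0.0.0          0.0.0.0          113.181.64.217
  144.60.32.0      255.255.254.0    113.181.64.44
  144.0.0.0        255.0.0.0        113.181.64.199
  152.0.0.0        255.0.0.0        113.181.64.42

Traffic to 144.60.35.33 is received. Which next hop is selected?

Routes whose prefix contains 144.60.35.33:
  0.0.0.0/0 (default, matches everything) -> 113.181.64.217
  144.0.0.0/8 (144.0.0.0 - 144.255.255.255) -> 113.181.64.199
  144.32.0.0/11 (144.32.0.0 - 144.63.255.255) -> 113.181.64.225
  144.60.32.0/20 (144.60.32.0 - 144.60.47.255) -> 113.181.64.196
More-specific entries that do NOT match:
  144.60.35.48/28 (144.60.35.48 - 144.60.35.63) does not contain 144.60.35.33
  144.60.35.0/27 (144.60.35.0 - 144.60.35.31) does not contain 144.60.35.33
  208.60.35.0/25 (208.60.35.0 - 208.60.35.127) does not contain 144.60.35.33
  144.60.38.0/23 (144.60.38.0 - 144.60.39.255) does not contain 144.60.35.33
  144.60.32.0/23 (144.60.32.0 - 144.60.33.255) does not contain 144.60.35.33
  144.60.48.0/21 (144.60.48.0 - 144.60.55.255) does not contain 144.60.35.33
Longest matching prefix is /20 -> next hop 113.181.64.196.

113.181.64.196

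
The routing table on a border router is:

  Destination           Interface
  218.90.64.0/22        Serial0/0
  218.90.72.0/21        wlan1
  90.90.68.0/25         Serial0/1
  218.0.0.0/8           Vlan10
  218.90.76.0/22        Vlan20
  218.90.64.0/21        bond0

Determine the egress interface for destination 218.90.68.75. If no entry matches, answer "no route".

Routes whose prefix contains 218.90.68.75:
  218.0.0.0/8 (218.0.0.0 - 218.255.255.255) -> Vlan10
  218.90.64.0/21 (218.90.64.0 - 218.90.71.255) -> bond0
More-specific entries that do NOT match:
  90.90.68.0/25 (90.90.68.0 - 90.90.68.127) does not contain 218.90.68.75
  218.90.64.0/22 (218.90.64.0 - 218.90.67.255) does not contain 218.90.68.75
  218.90.76.0/22 (218.90.76.0 - 218.90.79.255) does not contain 218.90.68.75
Longest matching prefix is /21 -> interface bond0.

bond0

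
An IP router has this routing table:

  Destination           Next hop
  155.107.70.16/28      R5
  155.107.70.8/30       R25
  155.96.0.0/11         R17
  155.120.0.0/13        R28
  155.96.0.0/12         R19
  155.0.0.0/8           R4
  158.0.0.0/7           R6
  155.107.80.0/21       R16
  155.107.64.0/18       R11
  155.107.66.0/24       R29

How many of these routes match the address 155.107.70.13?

4

Prefixes containing 155.107.70.13:
  155.0.0.0/8 (155.0.0.0 - 155.255.255.255)
  155.96.0.0/11 (155.96.0.0 - 155.127.255.255)
  155.96.0.0/12 (155.96.0.0 - 155.111.255.255)
  155.107.64.0/18 (155.107.64.0 - 155.107.127.255)
Total matching entries: 4.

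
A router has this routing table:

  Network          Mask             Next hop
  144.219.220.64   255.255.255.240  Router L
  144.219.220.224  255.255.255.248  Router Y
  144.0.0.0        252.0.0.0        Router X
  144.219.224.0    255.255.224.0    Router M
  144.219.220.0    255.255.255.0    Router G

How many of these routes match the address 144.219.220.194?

2

Prefixes containing 144.219.220.194:
  144.0.0.0/6 (144.0.0.0 - 147.255.255.255)
  144.219.220.0/24 (144.219.220.0 - 144.219.220.255)
Total matching entries: 2.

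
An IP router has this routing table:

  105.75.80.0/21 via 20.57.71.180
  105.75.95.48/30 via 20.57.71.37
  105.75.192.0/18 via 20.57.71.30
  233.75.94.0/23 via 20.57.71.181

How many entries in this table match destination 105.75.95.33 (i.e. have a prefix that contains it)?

0

No listed prefix contains 105.75.95.33.
Total matching entries: 0.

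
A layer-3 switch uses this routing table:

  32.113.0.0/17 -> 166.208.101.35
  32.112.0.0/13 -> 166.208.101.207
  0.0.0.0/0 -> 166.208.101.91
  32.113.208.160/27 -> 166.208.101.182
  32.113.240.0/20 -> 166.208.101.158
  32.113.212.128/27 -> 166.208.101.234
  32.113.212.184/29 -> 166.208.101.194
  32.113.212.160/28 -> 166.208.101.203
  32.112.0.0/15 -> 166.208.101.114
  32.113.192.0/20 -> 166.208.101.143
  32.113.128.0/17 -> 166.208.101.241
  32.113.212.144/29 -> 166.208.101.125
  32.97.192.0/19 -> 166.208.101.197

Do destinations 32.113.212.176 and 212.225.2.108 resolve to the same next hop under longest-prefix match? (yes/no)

no

32.113.212.176: longest match 32.113.128.0/17 -> 166.208.101.241
212.225.2.108: longest match 0.0.0.0/0 -> 166.208.101.91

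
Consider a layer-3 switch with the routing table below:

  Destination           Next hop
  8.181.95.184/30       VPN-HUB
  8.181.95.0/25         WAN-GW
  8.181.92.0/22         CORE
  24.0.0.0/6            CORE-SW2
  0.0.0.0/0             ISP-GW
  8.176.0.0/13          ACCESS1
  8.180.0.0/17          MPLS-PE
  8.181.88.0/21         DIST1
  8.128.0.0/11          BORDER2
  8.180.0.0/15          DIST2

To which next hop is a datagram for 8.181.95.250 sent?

CORE

Routes whose prefix contains 8.181.95.250:
  0.0.0.0/0 (default, matches everything) -> ISP-GW
  8.176.0.0/13 (8.176.0.0 - 8.183.255.255) -> ACCESS1
  8.180.0.0/15 (8.180.0.0 - 8.181.255.255) -> DIST2
  8.181.88.0/21 (8.181.88.0 - 8.181.95.255) -> DIST1
  8.181.92.0/22 (8.181.92.0 - 8.181.95.255) -> CORE
More-specific entries that do NOT match:
  8.181.95.184/30 (8.181.95.184 - 8.181.95.187) does not contain 8.181.95.250
  8.181.95.0/25 (8.181.95.0 - 8.181.95.127) does not contain 8.181.95.250
Longest matching prefix is /22 -> next hop CORE.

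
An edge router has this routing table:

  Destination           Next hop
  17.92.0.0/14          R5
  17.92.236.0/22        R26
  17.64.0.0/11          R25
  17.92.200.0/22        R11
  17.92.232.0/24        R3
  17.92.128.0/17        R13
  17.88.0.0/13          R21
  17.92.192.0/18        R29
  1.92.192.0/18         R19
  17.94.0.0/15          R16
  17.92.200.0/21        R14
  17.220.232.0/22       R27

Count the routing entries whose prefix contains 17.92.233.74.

5

Prefixes containing 17.92.233.74:
  17.64.0.0/11 (17.64.0.0 - 17.95.255.255)
  17.88.0.0/13 (17.88.0.0 - 17.95.255.255)
  17.92.0.0/14 (17.92.0.0 - 17.95.255.255)
  17.92.128.0/17 (17.92.128.0 - 17.92.255.255)
  17.92.192.0/18 (17.92.192.0 - 17.92.255.255)
Total matching entries: 5.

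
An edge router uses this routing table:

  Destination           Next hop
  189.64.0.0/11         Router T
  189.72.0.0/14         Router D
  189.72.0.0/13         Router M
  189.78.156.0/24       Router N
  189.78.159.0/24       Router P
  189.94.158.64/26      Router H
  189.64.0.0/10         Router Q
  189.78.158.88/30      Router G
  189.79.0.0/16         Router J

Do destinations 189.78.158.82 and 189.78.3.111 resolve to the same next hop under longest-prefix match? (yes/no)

yes

189.78.158.82: longest match 189.72.0.0/13 -> Router M
189.78.3.111: longest match 189.72.0.0/13 -> Router M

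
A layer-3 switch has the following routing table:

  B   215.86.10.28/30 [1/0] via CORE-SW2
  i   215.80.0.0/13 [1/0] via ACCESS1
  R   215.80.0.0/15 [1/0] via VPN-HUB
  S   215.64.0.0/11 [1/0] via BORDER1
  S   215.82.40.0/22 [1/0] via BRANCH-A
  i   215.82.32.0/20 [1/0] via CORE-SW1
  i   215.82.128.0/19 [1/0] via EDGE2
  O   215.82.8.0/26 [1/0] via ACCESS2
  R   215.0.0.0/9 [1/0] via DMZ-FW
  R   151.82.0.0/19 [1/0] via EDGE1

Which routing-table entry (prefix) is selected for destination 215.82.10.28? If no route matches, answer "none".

Entries matching 215.82.10.28:
  215.0.0.0/9 (215.0.0.0 - 215.127.255.255)
  215.64.0.0/11 (215.64.0.0 - 215.95.255.255)
  215.80.0.0/13 (215.80.0.0 - 215.87.255.255)
Most specific is 215.80.0.0/13.

215.80.0.0/13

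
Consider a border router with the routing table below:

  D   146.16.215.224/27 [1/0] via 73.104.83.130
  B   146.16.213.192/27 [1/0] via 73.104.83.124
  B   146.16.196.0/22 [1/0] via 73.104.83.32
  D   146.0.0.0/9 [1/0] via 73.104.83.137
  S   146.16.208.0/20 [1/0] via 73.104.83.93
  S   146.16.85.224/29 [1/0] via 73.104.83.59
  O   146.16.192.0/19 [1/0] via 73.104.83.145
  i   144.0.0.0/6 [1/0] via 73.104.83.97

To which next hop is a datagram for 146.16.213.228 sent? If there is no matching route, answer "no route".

73.104.83.93

Routes whose prefix contains 146.16.213.228:
  144.0.0.0/6 (144.0.0.0 - 147.255.255.255) -> 73.104.83.97
  146.0.0.0/9 (146.0.0.0 - 146.127.255.255) -> 73.104.83.137
  146.16.192.0/19 (146.16.192.0 - 146.16.223.255) -> 73.104.83.145
  146.16.208.0/20 (146.16.208.0 - 146.16.223.255) -> 73.104.83.93
More-specific entries that do NOT match:
  146.16.85.224/29 (146.16.85.224 - 146.16.85.231) does not contain 146.16.213.228
  146.16.215.224/27 (146.16.215.224 - 146.16.215.255) does not contain 146.16.213.228
  146.16.213.192/27 (146.16.213.192 - 146.16.213.223) does not contain 146.16.213.228
  146.16.196.0/22 (146.16.196.0 - 146.16.199.255) does not contain 146.16.213.228
Longest matching prefix is /20 -> next hop 73.104.83.93.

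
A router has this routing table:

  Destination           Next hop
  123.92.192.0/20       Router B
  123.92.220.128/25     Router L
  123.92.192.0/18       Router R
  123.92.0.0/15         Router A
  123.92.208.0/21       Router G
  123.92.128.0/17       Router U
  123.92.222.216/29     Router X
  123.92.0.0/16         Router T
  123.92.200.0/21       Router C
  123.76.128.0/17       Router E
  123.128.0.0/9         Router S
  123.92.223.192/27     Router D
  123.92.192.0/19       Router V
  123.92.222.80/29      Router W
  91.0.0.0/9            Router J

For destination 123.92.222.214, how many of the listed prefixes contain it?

5

Prefixes containing 123.92.222.214:
  123.92.0.0/15 (123.92.0.0 - 123.93.255.255)
  123.92.0.0/16 (123.92.0.0 - 123.92.255.255)
  123.92.128.0/17 (123.92.128.0 - 123.92.255.255)
  123.92.192.0/18 (123.92.192.0 - 123.92.255.255)
  123.92.192.0/19 (123.92.192.0 - 123.92.223.255)
Total matching entries: 5.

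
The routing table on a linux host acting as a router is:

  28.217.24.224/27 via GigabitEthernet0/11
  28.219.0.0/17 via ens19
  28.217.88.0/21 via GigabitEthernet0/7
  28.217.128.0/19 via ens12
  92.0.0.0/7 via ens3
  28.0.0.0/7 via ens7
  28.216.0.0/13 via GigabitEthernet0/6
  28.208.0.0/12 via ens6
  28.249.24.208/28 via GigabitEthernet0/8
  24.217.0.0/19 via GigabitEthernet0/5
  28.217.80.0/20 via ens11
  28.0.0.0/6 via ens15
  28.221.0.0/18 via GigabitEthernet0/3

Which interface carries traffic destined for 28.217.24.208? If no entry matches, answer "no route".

Routes whose prefix contains 28.217.24.208:
  28.0.0.0/6 (28.0.0.0 - 31.255.255.255) -> ens15
  28.0.0.0/7 (28.0.0.0 - 29.255.255.255) -> ens7
  28.208.0.0/12 (28.208.0.0 - 28.223.255.255) -> ens6
  28.216.0.0/13 (28.216.0.0 - 28.223.255.255) -> GigabitEthernet0/6
More-specific entries that do NOT match:
  28.249.24.208/28 (28.249.24.208 - 28.249.24.223) does not contain 28.217.24.208
  28.217.24.224/27 (28.217.24.224 - 28.217.24.255) does not contain 28.217.24.208
  28.217.88.0/21 (28.217.88.0 - 28.217.95.255) does not contain 28.217.24.208
  28.217.80.0/20 (28.217.80.0 - 28.217.95.255) does not contain 28.217.24.208
  28.217.128.0/19 (28.217.128.0 - 28.217.159.255) does not contain 28.217.24.208
  24.217.0.0/19 (24.217.0.0 - 24.217.31.255) does not contain 28.217.24.208
  28.221.0.0/18 (28.221.0.0 - 28.221.63.255) does not contain 28.217.24.208
  28.219.0.0/17 (28.219.0.0 - 28.219.127.255) does not contain 28.217.24.208
Longest matching prefix is /13 -> interface GigabitEthernet0/6.

GigabitEthernet0/6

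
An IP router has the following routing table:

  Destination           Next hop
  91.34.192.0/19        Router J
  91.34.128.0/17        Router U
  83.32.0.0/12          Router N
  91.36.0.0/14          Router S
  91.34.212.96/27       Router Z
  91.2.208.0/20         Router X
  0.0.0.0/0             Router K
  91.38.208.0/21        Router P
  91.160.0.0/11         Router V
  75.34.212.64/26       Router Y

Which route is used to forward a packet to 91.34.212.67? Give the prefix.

91.34.192.0/19

Entries matching 91.34.212.67:
  0.0.0.0/0 (default, matches everything)
  91.34.128.0/17 (91.34.128.0 - 91.34.255.255)
  91.34.192.0/19 (91.34.192.0 - 91.34.223.255)
Most specific is 91.34.192.0/19.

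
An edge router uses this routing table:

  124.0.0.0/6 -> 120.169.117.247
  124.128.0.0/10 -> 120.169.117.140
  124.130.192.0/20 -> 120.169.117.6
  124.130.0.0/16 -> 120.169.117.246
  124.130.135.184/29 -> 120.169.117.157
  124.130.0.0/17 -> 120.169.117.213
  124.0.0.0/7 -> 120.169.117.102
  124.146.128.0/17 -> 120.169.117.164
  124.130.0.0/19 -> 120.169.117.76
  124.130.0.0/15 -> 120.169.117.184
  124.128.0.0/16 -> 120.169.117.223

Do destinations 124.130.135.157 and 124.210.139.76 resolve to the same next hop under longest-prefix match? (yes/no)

no

124.130.135.157: longest match 124.130.0.0/16 -> 120.169.117.246
124.210.139.76: longest match 124.0.0.0/7 -> 120.169.117.102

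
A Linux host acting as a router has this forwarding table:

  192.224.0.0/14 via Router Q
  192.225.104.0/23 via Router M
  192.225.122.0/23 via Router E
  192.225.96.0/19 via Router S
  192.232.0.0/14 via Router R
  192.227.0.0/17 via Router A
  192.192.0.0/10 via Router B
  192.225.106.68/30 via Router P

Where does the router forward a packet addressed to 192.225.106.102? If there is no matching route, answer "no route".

Routes whose prefix contains 192.225.106.102:
  192.192.0.0/10 (192.192.0.0 - 192.255.255.255) -> Router B
  192.224.0.0/14 (192.224.0.0 - 192.227.255.255) -> Router Q
  192.225.96.0/19 (192.225.96.0 - 192.225.127.255) -> Router S
More-specific entries that do NOT match:
  192.225.106.68/30 (192.225.106.68 - 192.225.106.71) does not contain 192.225.106.102
  192.225.104.0/23 (192.225.104.0 - 192.225.105.255) does not contain 192.225.106.102
  192.225.122.0/23 (192.225.122.0 - 192.225.123.255) does not contain 192.225.106.102
Longest matching prefix is /19 -> next hop Router S.

Router S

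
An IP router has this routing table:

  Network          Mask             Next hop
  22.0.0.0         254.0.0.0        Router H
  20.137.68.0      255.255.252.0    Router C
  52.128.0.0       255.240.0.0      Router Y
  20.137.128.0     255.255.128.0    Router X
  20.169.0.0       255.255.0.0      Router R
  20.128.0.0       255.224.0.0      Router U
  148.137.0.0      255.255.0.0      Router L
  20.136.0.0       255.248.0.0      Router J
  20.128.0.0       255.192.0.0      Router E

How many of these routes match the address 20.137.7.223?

Prefixes containing 20.137.7.223:
  20.128.0.0/10 (20.128.0.0 - 20.191.255.255)
  20.128.0.0/11 (20.128.0.0 - 20.159.255.255)
  20.136.0.0/13 (20.136.0.0 - 20.143.255.255)
Total matching entries: 3.

3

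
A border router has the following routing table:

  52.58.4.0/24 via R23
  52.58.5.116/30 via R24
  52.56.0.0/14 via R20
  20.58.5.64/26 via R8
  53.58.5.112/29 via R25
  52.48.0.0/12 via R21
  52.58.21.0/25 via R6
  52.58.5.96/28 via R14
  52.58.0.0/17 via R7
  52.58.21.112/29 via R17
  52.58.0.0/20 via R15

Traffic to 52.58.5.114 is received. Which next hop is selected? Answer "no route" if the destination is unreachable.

R15

Routes whose prefix contains 52.58.5.114:
  52.48.0.0/12 (52.48.0.0 - 52.63.255.255) -> R21
  52.56.0.0/14 (52.56.0.0 - 52.59.255.255) -> R20
  52.58.0.0/17 (52.58.0.0 - 52.58.127.255) -> R7
  52.58.0.0/20 (52.58.0.0 - 52.58.15.255) -> R15
More-specific entries that do NOT match:
  52.58.5.116/30 (52.58.5.116 - 52.58.5.119) does not contain 52.58.5.114
  53.58.5.112/29 (53.58.5.112 - 53.58.5.119) does not contain 52.58.5.114
  52.58.21.112/29 (52.58.21.112 - 52.58.21.119) does not contain 52.58.5.114
  52.58.5.96/28 (52.58.5.96 - 52.58.5.111) does not contain 52.58.5.114
  20.58.5.64/26 (20.58.5.64 - 20.58.5.127) does not contain 52.58.5.114
  52.58.21.0/25 (52.58.21.0 - 52.58.21.127) does not contain 52.58.5.114
  52.58.4.0/24 (52.58.4.0 - 52.58.4.255) does not contain 52.58.5.114
Longest matching prefix is /20 -> next hop R15.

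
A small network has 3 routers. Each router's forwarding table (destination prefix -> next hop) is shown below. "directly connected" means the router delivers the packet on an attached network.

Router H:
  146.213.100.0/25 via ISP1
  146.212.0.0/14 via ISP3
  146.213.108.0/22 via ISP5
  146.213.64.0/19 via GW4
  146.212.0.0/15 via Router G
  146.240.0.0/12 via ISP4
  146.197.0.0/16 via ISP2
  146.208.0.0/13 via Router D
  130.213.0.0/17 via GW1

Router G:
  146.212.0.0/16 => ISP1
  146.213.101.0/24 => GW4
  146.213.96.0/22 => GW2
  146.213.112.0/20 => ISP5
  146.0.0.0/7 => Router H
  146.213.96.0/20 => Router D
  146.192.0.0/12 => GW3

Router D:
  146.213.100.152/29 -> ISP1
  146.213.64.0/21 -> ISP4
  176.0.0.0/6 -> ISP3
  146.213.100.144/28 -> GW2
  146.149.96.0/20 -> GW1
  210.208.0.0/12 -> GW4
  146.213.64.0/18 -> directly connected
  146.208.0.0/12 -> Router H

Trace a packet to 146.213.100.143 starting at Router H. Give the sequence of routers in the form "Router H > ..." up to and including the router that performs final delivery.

At Router H: longest match for 146.213.100.143 is 146.212.0.0/15 -> Router G
At Router G: longest match for 146.213.100.143 is 146.213.96.0/20 -> Router D
At Router D: longest match for 146.213.100.143 is 146.213.64.0/18 -> directly connected

Router H > Router G > Router D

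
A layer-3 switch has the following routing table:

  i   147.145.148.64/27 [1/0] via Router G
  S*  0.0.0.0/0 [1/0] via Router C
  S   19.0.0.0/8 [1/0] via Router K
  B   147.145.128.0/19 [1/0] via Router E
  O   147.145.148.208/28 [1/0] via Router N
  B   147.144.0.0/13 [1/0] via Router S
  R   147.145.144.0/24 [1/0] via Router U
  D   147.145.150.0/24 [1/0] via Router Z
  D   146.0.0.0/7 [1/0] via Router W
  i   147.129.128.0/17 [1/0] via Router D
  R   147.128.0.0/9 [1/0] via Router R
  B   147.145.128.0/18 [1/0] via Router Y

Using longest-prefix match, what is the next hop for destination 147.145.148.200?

Router E

Routes whose prefix contains 147.145.148.200:
  0.0.0.0/0 (default, matches everything) -> Router C
  146.0.0.0/7 (146.0.0.0 - 147.255.255.255) -> Router W
  147.128.0.0/9 (147.128.0.0 - 147.255.255.255) -> Router R
  147.144.0.0/13 (147.144.0.0 - 147.151.255.255) -> Router S
  147.145.128.0/18 (147.145.128.0 - 147.145.191.255) -> Router Y
  147.145.128.0/19 (147.145.128.0 - 147.145.159.255) -> Router E
More-specific entries that do NOT match:
  147.145.148.208/28 (147.145.148.208 - 147.145.148.223) does not contain 147.145.148.200
  147.145.148.64/27 (147.145.148.64 - 147.145.148.95) does not contain 147.145.148.200
  147.145.144.0/24 (147.145.144.0 - 147.145.144.255) does not contain 147.145.148.200
  147.145.150.0/24 (147.145.150.0 - 147.145.150.255) does not contain 147.145.148.200
Longest matching prefix is /19 -> next hop Router E.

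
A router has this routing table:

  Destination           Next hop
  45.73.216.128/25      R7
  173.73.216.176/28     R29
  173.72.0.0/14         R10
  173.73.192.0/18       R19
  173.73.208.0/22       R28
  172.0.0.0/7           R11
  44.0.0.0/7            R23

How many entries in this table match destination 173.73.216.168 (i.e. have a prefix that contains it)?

3

Prefixes containing 173.73.216.168:
  172.0.0.0/7 (172.0.0.0 - 173.255.255.255)
  173.72.0.0/14 (173.72.0.0 - 173.75.255.255)
  173.73.192.0/18 (173.73.192.0 - 173.73.255.255)
Total matching entries: 3.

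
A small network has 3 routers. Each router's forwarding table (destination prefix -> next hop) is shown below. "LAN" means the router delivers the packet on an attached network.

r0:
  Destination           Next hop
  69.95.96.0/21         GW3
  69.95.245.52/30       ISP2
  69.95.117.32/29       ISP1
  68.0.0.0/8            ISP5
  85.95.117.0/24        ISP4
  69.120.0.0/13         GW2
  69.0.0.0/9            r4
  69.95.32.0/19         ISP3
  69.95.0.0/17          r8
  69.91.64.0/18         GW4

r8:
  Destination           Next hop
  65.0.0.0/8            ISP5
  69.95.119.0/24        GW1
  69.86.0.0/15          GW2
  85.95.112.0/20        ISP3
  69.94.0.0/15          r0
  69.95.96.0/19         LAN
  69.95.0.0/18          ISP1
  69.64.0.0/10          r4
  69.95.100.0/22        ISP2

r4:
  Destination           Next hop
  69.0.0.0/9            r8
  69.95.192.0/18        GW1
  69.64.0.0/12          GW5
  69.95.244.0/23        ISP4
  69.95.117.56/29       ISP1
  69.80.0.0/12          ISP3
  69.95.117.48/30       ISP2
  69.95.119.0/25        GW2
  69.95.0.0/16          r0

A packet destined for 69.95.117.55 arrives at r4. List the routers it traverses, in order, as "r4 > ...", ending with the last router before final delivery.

r4 > r0 > r8

At r4: longest match for 69.95.117.55 is 69.95.0.0/16 -> r0
At r0: longest match for 69.95.117.55 is 69.95.0.0/17 -> r8
At r8: longest match for 69.95.117.55 is 69.95.96.0/19 -> LAN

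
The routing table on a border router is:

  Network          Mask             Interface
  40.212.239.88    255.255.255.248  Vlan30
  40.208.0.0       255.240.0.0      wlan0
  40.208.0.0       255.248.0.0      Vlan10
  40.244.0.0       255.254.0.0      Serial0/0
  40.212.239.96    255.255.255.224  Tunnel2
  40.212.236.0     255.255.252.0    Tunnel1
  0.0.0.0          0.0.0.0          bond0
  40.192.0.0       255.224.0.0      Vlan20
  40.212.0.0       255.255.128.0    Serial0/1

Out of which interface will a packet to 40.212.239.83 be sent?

Routes whose prefix contains 40.212.239.83:
  0.0.0.0/0 (default, matches everything) -> bond0
  40.192.0.0/11 (40.192.0.0 - 40.223.255.255) -> Vlan20
  40.208.0.0/12 (40.208.0.0 - 40.223.255.255) -> wlan0
  40.208.0.0/13 (40.208.0.0 - 40.215.255.255) -> Vlan10
  40.212.236.0/22 (40.212.236.0 - 40.212.239.255) -> Tunnel1
More-specific entries that do NOT match:
  40.212.239.88/29 (40.212.239.88 - 40.212.239.95) does not contain 40.212.239.83
  40.212.239.96/27 (40.212.239.96 - 40.212.239.127) does not contain 40.212.239.83
Longest matching prefix is /22 -> interface Tunnel1.

Tunnel1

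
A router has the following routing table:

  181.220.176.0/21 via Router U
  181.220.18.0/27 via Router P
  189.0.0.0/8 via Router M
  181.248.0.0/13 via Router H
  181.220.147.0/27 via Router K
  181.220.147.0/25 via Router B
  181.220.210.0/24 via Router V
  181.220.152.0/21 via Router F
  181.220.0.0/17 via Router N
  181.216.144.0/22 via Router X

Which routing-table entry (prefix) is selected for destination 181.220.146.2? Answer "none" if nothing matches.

181.220.146.2 is outside every listed prefix and there is no default route.

none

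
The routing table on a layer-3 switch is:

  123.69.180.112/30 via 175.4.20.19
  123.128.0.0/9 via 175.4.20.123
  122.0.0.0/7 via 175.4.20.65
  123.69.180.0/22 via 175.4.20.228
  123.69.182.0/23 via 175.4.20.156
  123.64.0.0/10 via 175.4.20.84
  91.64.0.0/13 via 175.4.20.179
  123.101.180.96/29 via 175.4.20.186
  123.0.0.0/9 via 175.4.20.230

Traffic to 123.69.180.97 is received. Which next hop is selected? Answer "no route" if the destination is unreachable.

Routes whose prefix contains 123.69.180.97:
  122.0.0.0/7 (122.0.0.0 - 123.255.255.255) -> 175.4.20.65
  123.0.0.0/9 (123.0.0.0 - 123.127.255.255) -> 175.4.20.230
  123.64.0.0/10 (123.64.0.0 - 123.127.255.255) -> 175.4.20.84
  123.69.180.0/22 (123.69.180.0 - 123.69.183.255) -> 175.4.20.228
More-specific entries that do NOT match:
  123.69.180.112/30 (123.69.180.112 - 123.69.180.115) does not contain 123.69.180.97
  123.101.180.96/29 (123.101.180.96 - 123.101.180.103) does not contain 123.69.180.97
  123.69.182.0/23 (123.69.182.0 - 123.69.183.255) does not contain 123.69.180.97
Longest matching prefix is /22 -> next hop 175.4.20.228.

175.4.20.228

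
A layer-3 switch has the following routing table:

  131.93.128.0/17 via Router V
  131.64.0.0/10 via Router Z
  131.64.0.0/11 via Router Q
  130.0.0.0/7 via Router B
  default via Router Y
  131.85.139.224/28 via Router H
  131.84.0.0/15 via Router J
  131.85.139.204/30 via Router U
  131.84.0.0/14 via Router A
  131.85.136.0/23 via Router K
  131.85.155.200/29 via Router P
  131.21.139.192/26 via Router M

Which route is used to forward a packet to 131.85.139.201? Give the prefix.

131.84.0.0/15

Entries matching 131.85.139.201:
  0.0.0.0/0 (default, matches everything)
  130.0.0.0/7 (130.0.0.0 - 131.255.255.255)
  131.64.0.0/10 (131.64.0.0 - 131.127.255.255)
  131.64.0.0/11 (131.64.0.0 - 131.95.255.255)
  131.84.0.0/14 (131.84.0.0 - 131.87.255.255)
  131.84.0.0/15 (131.84.0.0 - 131.85.255.255)
Most specific is 131.84.0.0/15.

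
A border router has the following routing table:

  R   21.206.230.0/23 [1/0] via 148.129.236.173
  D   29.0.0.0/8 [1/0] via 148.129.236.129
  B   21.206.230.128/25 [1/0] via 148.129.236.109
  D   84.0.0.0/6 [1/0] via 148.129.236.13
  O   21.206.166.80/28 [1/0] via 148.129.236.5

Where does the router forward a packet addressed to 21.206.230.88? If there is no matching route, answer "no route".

148.129.236.173

Routes whose prefix contains 21.206.230.88:
  21.206.230.0/23 (21.206.230.0 - 21.206.231.255) -> 148.129.236.173
More-specific entries that do NOT match:
  21.206.166.80/28 (21.206.166.80 - 21.206.166.95) does not contain 21.206.230.88
  21.206.230.128/25 (21.206.230.128 - 21.206.230.255) does not contain 21.206.230.88
Longest matching prefix is /23 -> next hop 148.129.236.173.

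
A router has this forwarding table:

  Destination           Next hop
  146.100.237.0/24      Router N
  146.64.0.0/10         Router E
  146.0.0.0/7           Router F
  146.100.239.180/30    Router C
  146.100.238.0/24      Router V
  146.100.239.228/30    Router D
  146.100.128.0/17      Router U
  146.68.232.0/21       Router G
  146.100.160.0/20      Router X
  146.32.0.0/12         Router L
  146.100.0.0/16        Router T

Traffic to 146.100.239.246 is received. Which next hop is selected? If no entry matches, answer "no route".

Router U

Routes whose prefix contains 146.100.239.246:
  146.0.0.0/7 (146.0.0.0 - 147.255.255.255) -> Router F
  146.64.0.0/10 (146.64.0.0 - 146.127.255.255) -> Router E
  146.100.0.0/16 (146.100.0.0 - 146.100.255.255) -> Router T
  146.100.128.0/17 (146.100.128.0 - 146.100.255.255) -> Router U
More-specific entries that do NOT match:
  146.100.239.180/30 (146.100.239.180 - 146.100.239.183) does not contain 146.100.239.246
  146.100.239.228/30 (146.100.239.228 - 146.100.239.231) does not contain 146.100.239.246
  146.100.237.0/24 (146.100.237.0 - 146.100.237.255) does not contain 146.100.239.246
  146.100.238.0/24 (146.100.238.0 - 146.100.238.255) does not contain 146.100.239.246
  146.68.232.0/21 (146.68.232.0 - 146.68.239.255) does not contain 146.100.239.246
  146.100.160.0/20 (146.100.160.0 - 146.100.175.255) does not contain 146.100.239.246
Longest matching prefix is /17 -> next hop Router U.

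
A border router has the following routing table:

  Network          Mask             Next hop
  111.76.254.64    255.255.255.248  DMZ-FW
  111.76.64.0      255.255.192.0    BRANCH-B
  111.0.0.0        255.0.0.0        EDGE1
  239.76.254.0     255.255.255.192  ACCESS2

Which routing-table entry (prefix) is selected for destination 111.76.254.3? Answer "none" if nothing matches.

111.0.0.0/8

Entries matching 111.76.254.3:
  111.0.0.0/8 (111.0.0.0 - 111.255.255.255)
Most specific is 111.0.0.0/8.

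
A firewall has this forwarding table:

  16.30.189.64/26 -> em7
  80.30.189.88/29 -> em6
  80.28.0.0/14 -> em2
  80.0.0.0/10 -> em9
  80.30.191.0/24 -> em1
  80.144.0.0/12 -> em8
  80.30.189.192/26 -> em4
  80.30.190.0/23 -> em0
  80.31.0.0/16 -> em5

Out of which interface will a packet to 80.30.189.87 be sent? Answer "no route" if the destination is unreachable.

Routes whose prefix contains 80.30.189.87:
  80.0.0.0/10 (80.0.0.0 - 80.63.255.255) -> em9
  80.28.0.0/14 (80.28.0.0 - 80.31.255.255) -> em2
More-specific entries that do NOT match:
  80.30.189.88/29 (80.30.189.88 - 80.30.189.95) does not contain 80.30.189.87
  16.30.189.64/26 (16.30.189.64 - 16.30.189.127) does not contain 80.30.189.87
  80.30.189.192/26 (80.30.189.192 - 80.30.189.255) does not contain 80.30.189.87
  80.30.191.0/24 (80.30.191.0 - 80.30.191.255) does not contain 80.30.189.87
  80.30.190.0/23 (80.30.190.0 - 80.30.191.255) does not contain 80.30.189.87
  80.31.0.0/16 (80.31.0.0 - 80.31.255.255) does not contain 80.30.189.87
Longest matching prefix is /14 -> interface em2.

em2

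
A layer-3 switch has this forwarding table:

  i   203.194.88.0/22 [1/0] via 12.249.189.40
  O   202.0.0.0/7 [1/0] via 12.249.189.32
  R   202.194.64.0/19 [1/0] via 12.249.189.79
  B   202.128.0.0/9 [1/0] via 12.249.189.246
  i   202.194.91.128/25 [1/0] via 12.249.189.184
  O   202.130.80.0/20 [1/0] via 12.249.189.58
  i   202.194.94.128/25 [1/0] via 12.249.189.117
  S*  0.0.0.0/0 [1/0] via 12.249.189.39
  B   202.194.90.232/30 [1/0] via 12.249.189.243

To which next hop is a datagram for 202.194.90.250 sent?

12.249.189.79

Routes whose prefix contains 202.194.90.250:
  0.0.0.0/0 (default, matches everything) -> 12.249.189.39
  202.0.0.0/7 (202.0.0.0 - 203.255.255.255) -> 12.249.189.32
  202.128.0.0/9 (202.128.0.0 - 202.255.255.255) -> 12.249.189.246
  202.194.64.0/19 (202.194.64.0 - 202.194.95.255) -> 12.249.189.79
More-specific entries that do NOT match:
  202.194.90.232/30 (202.194.90.232 - 202.194.90.235) does not contain 202.194.90.250
  202.194.91.128/25 (202.194.91.128 - 202.194.91.255) does not contain 202.194.90.250
  202.194.94.128/25 (202.194.94.128 - 202.194.94.255) does not contain 202.194.90.250
  203.194.88.0/22 (203.194.88.0 - 203.194.91.255) does not contain 202.194.90.250
  202.130.80.0/20 (202.130.80.0 - 202.130.95.255) does not contain 202.194.90.250
Longest matching prefix is /19 -> next hop 12.249.189.79.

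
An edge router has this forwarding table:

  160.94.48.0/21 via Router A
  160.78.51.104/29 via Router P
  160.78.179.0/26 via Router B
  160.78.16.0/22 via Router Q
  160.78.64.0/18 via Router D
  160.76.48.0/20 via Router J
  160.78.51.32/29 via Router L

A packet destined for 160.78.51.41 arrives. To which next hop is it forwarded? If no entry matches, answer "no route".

No entry's prefix contains 160.78.51.41; there is no default route.

no route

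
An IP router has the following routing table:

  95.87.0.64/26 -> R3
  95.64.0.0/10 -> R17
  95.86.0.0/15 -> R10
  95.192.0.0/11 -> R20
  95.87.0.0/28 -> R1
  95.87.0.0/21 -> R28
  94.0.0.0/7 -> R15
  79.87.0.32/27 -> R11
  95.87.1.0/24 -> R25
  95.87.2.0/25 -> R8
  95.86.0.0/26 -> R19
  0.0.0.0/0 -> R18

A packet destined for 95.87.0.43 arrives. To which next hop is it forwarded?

R28

Routes whose prefix contains 95.87.0.43:
  0.0.0.0/0 (default, matches everything) -> R18
  94.0.0.0/7 (94.0.0.0 - 95.255.255.255) -> R15
  95.64.0.0/10 (95.64.0.0 - 95.127.255.255) -> R17
  95.86.0.0/15 (95.86.0.0 - 95.87.255.255) -> R10
  95.87.0.0/21 (95.87.0.0 - 95.87.7.255) -> R28
More-specific entries that do NOT match:
  95.87.0.0/28 (95.87.0.0 - 95.87.0.15) does not contain 95.87.0.43
  79.87.0.32/27 (79.87.0.32 - 79.87.0.63) does not contain 95.87.0.43
  95.87.0.64/26 (95.87.0.64 - 95.87.0.127) does not contain 95.87.0.43
  95.86.0.0/26 (95.86.0.0 - 95.86.0.63) does not contain 95.87.0.43
  95.87.2.0/25 (95.87.2.0 - 95.87.2.127) does not contain 95.87.0.43
  95.87.1.0/24 (95.87.1.0 - 95.87.1.255) does not contain 95.87.0.43
Longest matching prefix is /21 -> next hop R28.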